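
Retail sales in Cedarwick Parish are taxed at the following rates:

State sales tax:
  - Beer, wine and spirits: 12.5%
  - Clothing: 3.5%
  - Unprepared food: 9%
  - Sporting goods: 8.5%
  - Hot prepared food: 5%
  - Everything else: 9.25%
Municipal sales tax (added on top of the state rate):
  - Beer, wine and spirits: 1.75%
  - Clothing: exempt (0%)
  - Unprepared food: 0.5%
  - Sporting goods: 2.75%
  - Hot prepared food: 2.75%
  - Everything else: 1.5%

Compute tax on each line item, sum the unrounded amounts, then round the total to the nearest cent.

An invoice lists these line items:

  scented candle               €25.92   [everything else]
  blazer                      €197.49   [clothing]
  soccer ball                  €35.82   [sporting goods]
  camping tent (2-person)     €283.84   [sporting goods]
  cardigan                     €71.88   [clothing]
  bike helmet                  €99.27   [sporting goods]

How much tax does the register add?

Scented candle €25.92: everything else → 9.25% + 1.5% municipal = 10.75% → €2.7864
Blazer €197.49: clothing → 3.5% + 0% municipal = 3.5% → €6.91215
Soccer ball €35.82: sporting goods → 8.5% + 2.75% municipal = 11.25% → €4.02975
Camping tent (2-person) €283.84: sporting goods → 8.5% + 2.75% municipal = 11.25% → €31.932
Cardigan €71.88: clothing → 3.5% + 0% municipal = 3.5% → €2.5158
Bike helmet €99.27: sporting goods → 8.5% + 2.75% municipal = 11.25% → €11.167875
Unrounded tax sum = €59.343975 → €59.34

€59.34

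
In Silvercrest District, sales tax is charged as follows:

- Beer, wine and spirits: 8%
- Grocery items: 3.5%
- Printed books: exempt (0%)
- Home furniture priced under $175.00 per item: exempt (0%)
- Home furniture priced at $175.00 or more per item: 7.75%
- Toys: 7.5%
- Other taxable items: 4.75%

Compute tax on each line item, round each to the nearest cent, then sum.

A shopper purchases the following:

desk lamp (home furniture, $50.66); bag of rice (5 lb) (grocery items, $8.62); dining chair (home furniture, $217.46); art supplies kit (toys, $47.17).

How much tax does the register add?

$20.69

Desk lamp $50.66: home furniture, under $175.00 → 0% → $0.00
Bag of rice (5 lb) $8.62: grocery items → 3.5% → $0.30
Dining chair $217.46: home furniture, $175.00 or more → 7.75% → $16.85
Art supplies kit $47.17: toys → 7.5% → $3.54
Total tax = $0.30 + $16.85 + $3.54 = $20.69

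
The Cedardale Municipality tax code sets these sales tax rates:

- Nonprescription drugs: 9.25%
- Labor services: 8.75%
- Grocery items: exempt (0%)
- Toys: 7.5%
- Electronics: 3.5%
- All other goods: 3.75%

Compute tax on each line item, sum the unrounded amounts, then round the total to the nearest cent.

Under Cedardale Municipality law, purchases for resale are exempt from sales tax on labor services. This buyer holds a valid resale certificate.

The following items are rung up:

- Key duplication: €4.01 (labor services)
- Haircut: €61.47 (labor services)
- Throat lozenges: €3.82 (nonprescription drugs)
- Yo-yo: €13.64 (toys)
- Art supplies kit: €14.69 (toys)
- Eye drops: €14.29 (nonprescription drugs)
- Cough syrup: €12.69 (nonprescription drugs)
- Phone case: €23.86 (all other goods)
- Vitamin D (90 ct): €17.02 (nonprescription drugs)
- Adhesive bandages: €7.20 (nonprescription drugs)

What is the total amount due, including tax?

€180.80

Key duplication €4.01: labor services, buyer-exempt → 0% → €0.00
Haircut €61.47: labor services, buyer-exempt → 0% → €0.00
Throat lozenges €3.82: nonprescription drugs → 9.25% → €0.35335
Yo-yo €13.64: toys → 7.5% → €1.023
Art supplies kit €14.69: toys → 7.5% → €1.10175
Eye drops €14.29: nonprescription drugs → 9.25% → €1.321825
Cough syrup €12.69: nonprescription drugs → 9.25% → €1.173825
Phone case €23.86: all other goods → 3.75% → €0.89475
Vitamin D (90 ct) €17.02: nonprescription drugs → 9.25% → €1.57435
Adhesive bandages €7.20: nonprescription drugs → 9.25% → €0.666
Subtotal = €172.69; unrounded tax = €8.10885 → €8.11; total due = €180.80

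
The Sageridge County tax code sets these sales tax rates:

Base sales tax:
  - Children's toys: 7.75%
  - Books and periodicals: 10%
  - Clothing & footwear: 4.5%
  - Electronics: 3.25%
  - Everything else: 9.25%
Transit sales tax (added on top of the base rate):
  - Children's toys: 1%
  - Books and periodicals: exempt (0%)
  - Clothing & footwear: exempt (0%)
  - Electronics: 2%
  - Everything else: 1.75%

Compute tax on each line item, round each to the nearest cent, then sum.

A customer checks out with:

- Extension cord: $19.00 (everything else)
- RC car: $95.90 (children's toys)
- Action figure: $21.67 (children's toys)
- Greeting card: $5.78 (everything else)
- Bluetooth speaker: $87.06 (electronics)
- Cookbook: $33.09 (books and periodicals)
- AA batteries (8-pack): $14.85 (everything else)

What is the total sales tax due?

Extension cord $19.00: everything else → 9.25% + 1.75% transit = 11% → $2.09
RC car $95.90: children's toys → 7.75% + 1% transit = 8.75% → $8.39
Action figure $21.67: children's toys → 7.75% + 1% transit = 8.75% → $1.90
Greeting card $5.78: everything else → 9.25% + 1.75% transit = 11% → $0.64
Bluetooth speaker $87.06: electronics → 3.25% + 2% transit = 5.25% → $4.57
Cookbook $33.09: books and periodicals → 10% + 0% transit = 10% → $3.31
AA batteries (8-pack) $14.85: everything else → 9.25% + 1.75% transit = 11% → $1.63
Total tax = $2.09 + $8.39 + $1.90 + $0.64 + $4.57 + $3.31 + $1.63 = $22.53

$22.53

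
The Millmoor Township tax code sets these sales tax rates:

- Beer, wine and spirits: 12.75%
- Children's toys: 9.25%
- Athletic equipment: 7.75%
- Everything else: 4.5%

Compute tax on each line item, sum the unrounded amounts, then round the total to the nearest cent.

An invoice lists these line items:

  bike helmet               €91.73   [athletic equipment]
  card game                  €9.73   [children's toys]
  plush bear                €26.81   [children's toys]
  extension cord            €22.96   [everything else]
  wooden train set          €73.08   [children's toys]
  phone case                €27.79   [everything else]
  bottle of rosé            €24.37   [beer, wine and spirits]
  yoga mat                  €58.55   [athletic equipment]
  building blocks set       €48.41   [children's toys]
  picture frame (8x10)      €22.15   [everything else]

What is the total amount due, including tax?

Bike helmet €91.73: athletic equipment → 7.75% → €7.109075
Card game €9.73: children's toys → 9.25% → €0.900025
Plush bear €26.81: children's toys → 9.25% → €2.479925
Extension cord €22.96: everything else → 4.5% → €1.0332
Wooden train set €73.08: children's toys → 9.25% → €6.7599
Phone case €27.79: everything else → 4.5% → €1.25055
Bottle of rosé €24.37: beer, wine and spirits → 12.75% → €3.107175
Yoga mat €58.55: athletic equipment → 7.75% → €4.537625
Building blocks set €48.41: children's toys → 9.25% → €4.477925
Picture frame (8x10) €22.15: everything else → 4.5% → €0.99675
Subtotal = €405.58; unrounded tax = €32.65215 → €32.65; total due = €438.23

€438.23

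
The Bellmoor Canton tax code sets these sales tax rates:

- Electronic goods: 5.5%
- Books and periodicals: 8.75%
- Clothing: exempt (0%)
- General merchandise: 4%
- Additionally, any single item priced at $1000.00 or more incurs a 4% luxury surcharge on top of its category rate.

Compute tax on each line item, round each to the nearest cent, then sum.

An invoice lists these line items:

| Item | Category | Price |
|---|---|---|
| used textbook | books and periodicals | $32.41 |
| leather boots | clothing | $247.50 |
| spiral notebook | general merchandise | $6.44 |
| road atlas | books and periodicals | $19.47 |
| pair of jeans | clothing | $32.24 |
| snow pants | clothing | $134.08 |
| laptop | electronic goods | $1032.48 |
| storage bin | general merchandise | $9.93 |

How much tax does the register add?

$103.29

Used textbook $32.41: books and periodicals → 8.75% → $2.84
Leather boots $247.50: clothing → 0% → $0.00
Spiral notebook $6.44: general merchandise → 4% → $0.26
Road atlas $19.47: books and periodicals → 8.75% → $1.70
Pair of jeans $32.24: clothing → 0% → $0.00
Snow pants $134.08: clothing → 0% → $0.00
Laptop $1032.48: electronic goods → 5.5% + 4% surcharge = 9.5% → $98.09
Storage bin $9.93: general merchandise → 4% → $0.40
Total tax = $2.84 + $0.26 + $1.70 + $98.09 + $0.40 = $103.29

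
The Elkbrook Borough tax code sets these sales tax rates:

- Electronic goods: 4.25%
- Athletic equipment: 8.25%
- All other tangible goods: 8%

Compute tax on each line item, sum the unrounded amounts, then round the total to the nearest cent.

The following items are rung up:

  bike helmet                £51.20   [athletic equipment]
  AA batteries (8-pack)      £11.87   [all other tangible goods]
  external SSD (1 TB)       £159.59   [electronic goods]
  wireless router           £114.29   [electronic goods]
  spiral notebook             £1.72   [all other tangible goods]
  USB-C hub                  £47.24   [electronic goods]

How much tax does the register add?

Bike helmet £51.20: athletic equipment → 8.25% → £4.224
AA batteries (8-pack) £11.87: all other tangible goods → 8% → £0.9496
External SSD (1 TB) £159.59: electronic goods → 4.25% → £6.782575
Wireless router £114.29: electronic goods → 4.25% → £4.857325
Spiral notebook £1.72: all other tangible goods → 8% → £0.1376
USB-C hub £47.24: electronic goods → 4.25% → £2.0077
Unrounded tax sum = £18.9588 → £18.96

£18.96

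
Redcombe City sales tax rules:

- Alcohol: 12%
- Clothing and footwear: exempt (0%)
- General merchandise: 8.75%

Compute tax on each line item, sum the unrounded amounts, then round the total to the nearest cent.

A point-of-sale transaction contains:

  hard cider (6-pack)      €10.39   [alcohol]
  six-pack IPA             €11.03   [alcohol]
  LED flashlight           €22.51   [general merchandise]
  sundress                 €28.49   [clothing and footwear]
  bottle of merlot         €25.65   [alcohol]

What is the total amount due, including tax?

€105.69

Hard cider (6-pack) €10.39: alcohol → 12% → €1.2468
Six-pack IPA €11.03: alcohol → 12% → €1.3236
LED flashlight €22.51: general merchandise → 8.75% → €1.969625
Sundress €28.49: clothing and footwear → 0% → €0.00
Bottle of merlot €25.65: alcohol → 12% → €3.078
Subtotal = €98.07; unrounded tax = €7.618025 → €7.62; total due = €105.69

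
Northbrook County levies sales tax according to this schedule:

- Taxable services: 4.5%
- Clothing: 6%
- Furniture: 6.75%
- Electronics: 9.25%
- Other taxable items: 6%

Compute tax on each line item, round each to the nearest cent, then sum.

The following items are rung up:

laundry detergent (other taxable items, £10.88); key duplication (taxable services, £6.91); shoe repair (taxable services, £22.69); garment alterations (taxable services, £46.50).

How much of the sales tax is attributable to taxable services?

Key duplication £6.91: taxable services → 4.5% → £0.31
Shoe repair £22.69: taxable services → 4.5% → £1.02
Garment alterations £46.50: taxable services → 4.5% → £2.09
Tax on taxable services = £0.31 + £1.02 + £2.09 = £3.42

£3.42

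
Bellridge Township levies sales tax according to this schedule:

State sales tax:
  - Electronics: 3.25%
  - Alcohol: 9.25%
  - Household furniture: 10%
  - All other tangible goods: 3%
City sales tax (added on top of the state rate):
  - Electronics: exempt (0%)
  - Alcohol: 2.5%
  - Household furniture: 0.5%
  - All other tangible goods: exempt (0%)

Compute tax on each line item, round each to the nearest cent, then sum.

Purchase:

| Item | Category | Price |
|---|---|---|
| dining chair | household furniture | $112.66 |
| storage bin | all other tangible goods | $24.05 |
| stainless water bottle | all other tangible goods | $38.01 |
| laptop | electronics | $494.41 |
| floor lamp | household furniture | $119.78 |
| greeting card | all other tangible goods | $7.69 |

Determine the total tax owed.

$42.57

Dining chair $112.66: household furniture → 10% + 0.5% city = 10.5% → $11.83
Storage bin $24.05: all other tangible goods → 3% + 0% city = 3% → $0.72
Stainless water bottle $38.01: all other tangible goods → 3% + 0% city = 3% → $1.14
Laptop $494.41: electronics → 3.25% + 0% city = 3.25% → $16.07
Floor lamp $119.78: household furniture → 10% + 0.5% city = 10.5% → $12.58
Greeting card $7.69: all other tangible goods → 3% + 0% city = 3% → $0.23
Total tax = $11.83 + $0.72 + $1.14 + $16.07 + $12.58 + $0.23 = $42.57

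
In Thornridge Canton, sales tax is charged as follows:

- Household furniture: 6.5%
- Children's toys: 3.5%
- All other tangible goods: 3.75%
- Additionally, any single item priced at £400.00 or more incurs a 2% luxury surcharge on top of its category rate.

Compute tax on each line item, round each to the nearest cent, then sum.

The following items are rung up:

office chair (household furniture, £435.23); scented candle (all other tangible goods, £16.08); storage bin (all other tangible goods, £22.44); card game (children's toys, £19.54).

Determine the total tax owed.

£39.11

Office chair £435.23: household furniture → 6.5% + 2% surcharge = 8.5% → £36.99
Scented candle £16.08: all other tangible goods → 3.75% → £0.60
Storage bin £22.44: all other tangible goods → 3.75% → £0.84
Card game £19.54: children's toys → 3.5% → £0.68
Total tax = £36.99 + £0.60 + £0.84 + £0.68 = £39.11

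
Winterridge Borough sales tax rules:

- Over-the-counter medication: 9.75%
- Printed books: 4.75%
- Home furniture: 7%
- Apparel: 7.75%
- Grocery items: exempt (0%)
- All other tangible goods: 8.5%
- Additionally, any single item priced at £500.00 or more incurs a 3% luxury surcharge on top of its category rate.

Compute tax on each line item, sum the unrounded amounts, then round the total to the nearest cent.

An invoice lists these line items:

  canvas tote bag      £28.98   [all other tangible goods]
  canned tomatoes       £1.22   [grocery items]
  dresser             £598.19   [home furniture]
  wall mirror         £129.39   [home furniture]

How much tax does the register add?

£71.34

Canvas tote bag £28.98: all other tangible goods → 8.5% → £2.4633
Canned tomatoes £1.22: grocery items → 0% → £0.00
Dresser £598.19: home furniture → 7% + 3% surcharge = 10% → £59.819
Wall mirror £129.39: home furniture → 7% → £9.0573
Unrounded tax sum = £71.3396 → £71.34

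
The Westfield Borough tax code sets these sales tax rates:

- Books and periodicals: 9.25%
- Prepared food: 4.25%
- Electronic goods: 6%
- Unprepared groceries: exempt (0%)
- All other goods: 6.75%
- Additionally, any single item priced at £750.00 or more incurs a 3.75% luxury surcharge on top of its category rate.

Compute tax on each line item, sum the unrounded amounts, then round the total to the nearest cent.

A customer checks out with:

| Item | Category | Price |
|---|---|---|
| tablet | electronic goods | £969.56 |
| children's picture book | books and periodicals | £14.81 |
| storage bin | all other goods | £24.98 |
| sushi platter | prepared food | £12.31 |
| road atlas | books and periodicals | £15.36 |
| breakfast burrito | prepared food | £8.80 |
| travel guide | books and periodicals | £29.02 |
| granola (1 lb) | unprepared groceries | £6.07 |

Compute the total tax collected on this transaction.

Tablet £969.56: electronic goods → 6% + 3.75% surcharge = 9.75% → £94.5321
Children's picture book £14.81: books and periodicals → 9.25% → £1.369925
Storage bin £24.98: all other goods → 6.75% → £1.68615
Sushi platter £12.31: prepared food → 4.25% → £0.523175
Road atlas £15.36: books and periodicals → 9.25% → £1.4208
Breakfast burrito £8.80: prepared food → 4.25% → £0.374
Travel guide £29.02: books and periodicals → 9.25% → £2.68435
Granola (1 lb) £6.07: unprepared groceries → 0% → £0.00
Unrounded tax sum = £102.5905 → £102.59

£102.59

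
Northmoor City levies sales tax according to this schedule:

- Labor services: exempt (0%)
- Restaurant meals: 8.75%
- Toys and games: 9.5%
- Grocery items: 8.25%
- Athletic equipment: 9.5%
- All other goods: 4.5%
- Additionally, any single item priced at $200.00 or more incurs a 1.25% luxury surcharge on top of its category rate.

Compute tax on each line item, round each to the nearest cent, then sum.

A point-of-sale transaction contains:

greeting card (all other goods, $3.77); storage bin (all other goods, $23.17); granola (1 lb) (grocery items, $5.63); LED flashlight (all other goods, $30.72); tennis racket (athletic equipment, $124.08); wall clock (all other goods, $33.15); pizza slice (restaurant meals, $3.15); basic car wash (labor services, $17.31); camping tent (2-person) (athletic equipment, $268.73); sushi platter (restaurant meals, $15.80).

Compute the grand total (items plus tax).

$572.39

Greeting card $3.77: all other goods → 4.5% → $0.17
Storage bin $23.17: all other goods → 4.5% → $1.04
Granola (1 lb) $5.63: grocery items → 8.25% → $0.46
LED flashlight $30.72: all other goods → 4.5% → $1.38
Tennis racket $124.08: athletic equipment → 9.5% → $11.79
Wall clock $33.15: all other goods → 4.5% → $1.49
Pizza slice $3.15: restaurant meals → 8.75% → $0.28
Basic car wash $17.31: labor services → 0% → $0.00
Camping tent (2-person) $268.73: athletic equipment → 9.5% + 1.25% surcharge = 10.75% → $28.89
Sushi platter $15.80: restaurant meals → 8.75% → $1.38
Subtotal = $525.51; tax = $46.88; total due = $572.39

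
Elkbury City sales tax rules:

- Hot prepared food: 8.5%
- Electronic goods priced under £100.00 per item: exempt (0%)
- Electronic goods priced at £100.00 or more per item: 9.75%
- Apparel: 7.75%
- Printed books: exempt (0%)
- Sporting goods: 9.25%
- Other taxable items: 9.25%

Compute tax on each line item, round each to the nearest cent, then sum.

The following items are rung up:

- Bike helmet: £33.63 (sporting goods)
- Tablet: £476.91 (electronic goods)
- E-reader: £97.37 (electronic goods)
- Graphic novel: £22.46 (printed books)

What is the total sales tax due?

Bike helmet £33.63: sporting goods → 9.25% → £3.11
Tablet £476.91: electronic goods, £100.00 or more → 9.75% → £46.50
E-reader £97.37: electronic goods, under £100.00 → 0% → £0.00
Graphic novel £22.46: printed books → 0% → £0.00
Total tax = £3.11 + £46.50 = £49.61

£49.61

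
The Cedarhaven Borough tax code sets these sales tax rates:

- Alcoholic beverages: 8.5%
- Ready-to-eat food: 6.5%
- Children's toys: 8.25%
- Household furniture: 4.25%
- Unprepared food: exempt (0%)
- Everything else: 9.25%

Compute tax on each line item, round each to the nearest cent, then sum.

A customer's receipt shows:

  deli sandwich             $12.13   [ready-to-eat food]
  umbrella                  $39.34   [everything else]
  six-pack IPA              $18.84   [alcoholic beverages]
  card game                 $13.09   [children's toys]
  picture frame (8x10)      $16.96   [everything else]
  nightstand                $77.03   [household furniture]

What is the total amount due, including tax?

Deli sandwich $12.13: ready-to-eat food → 6.5% → $0.79
Umbrella $39.34: everything else → 9.25% → $3.64
Six-pack IPA $18.84: alcoholic beverages → 8.5% → $1.60
Card game $13.09: children's toys → 8.25% → $1.08
Picture frame (8x10) $16.96: everything else → 9.25% → $1.57
Nightstand $77.03: household furniture → 4.25% → $3.27
Subtotal = $177.39; tax = $11.95; total due = $189.34

$189.34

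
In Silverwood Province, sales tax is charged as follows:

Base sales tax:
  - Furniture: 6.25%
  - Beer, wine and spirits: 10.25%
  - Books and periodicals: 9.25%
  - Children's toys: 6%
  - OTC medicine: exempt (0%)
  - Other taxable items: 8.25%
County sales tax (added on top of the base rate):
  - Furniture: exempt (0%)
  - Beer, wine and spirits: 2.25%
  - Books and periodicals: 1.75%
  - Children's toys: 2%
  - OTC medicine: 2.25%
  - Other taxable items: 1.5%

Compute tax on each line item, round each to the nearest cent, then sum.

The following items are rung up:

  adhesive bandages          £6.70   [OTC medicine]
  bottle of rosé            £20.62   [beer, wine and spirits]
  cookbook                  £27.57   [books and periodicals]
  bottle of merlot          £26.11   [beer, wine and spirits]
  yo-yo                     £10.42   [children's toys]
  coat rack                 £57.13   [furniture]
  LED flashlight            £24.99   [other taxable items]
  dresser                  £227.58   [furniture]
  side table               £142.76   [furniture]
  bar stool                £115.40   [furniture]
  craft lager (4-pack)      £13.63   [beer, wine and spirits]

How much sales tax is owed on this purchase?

£47.91

Adhesive bandages £6.70: OTC medicine → 0% + 2.25% county = 2.25% → £0.15
Bottle of rosé £20.62: beer, wine and spirits → 10.25% + 2.25% county = 12.5% → £2.58
Cookbook £27.57: books and periodicals → 9.25% + 1.75% county = 11% → £3.03
Bottle of merlot £26.11: beer, wine and spirits → 10.25% + 2.25% county = 12.5% → £3.26
Yo-yo £10.42: children's toys → 6% + 2% county = 8% → £0.83
Coat rack £57.13: furniture → 6.25% + 0% county = 6.25% → £3.57
LED flashlight £24.99: other taxable items → 8.25% + 1.5% county = 9.75% → £2.44
Dresser £227.58: furniture → 6.25% + 0% county = 6.25% → £14.22
Side table £142.76: furniture → 6.25% + 0% county = 6.25% → £8.92
Bar stool £115.40: furniture → 6.25% + 0% county = 6.25% → £7.21
Craft lager (4-pack) £13.63: beer, wine and spirits → 10.25% + 2.25% county = 12.5% → £1.70
Total tax = £0.15 + £2.58 + £3.03 + £3.26 + £0.83 + £3.57 + £2.44 + £14.22 + £8.92 + £7.21 + £1.70 = £47.91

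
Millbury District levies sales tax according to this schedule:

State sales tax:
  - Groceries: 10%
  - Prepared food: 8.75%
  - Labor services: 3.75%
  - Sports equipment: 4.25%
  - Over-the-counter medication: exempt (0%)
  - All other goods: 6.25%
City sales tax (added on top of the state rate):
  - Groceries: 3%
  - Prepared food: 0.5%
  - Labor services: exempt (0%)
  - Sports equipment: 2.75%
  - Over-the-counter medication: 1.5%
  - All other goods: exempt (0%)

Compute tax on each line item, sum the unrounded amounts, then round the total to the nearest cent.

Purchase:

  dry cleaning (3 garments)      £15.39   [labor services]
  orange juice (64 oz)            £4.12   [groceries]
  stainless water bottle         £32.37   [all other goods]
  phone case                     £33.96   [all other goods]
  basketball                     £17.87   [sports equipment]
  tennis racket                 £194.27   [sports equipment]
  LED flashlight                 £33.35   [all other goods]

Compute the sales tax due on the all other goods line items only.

Stainless water bottle £32.37: all other goods → 6.25% + 0% city = 6.25% → £2.023125
Phone case £33.96: all other goods → 6.25% + 0% city = 6.25% → £2.1225
LED flashlight £33.35: all other goods → 6.25% + 0% city = 6.25% → £2.084375
Tax on all other goods: unrounded sum = £6.23 → £6.23

£6.23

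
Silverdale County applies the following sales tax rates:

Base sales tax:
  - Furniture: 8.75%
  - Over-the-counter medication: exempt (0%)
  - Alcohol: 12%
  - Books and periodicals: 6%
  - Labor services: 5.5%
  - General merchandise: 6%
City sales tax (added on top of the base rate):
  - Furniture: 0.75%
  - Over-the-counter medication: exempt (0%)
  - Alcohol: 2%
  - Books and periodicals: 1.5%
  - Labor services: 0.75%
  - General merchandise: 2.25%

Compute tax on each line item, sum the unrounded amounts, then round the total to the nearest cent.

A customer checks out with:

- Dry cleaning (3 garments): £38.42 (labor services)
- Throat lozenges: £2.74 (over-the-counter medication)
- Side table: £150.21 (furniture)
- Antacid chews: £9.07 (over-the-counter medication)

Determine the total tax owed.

Dry cleaning (3 garments) £38.42: labor services → 5.5% + 0.75% city = 6.25% → £2.40125
Throat lozenges £2.74: over-the-counter medication → 0% + 0% city = 0% → £0.00
Side table £150.21: furniture → 8.75% + 0.75% city = 9.5% → £14.26995
Antacid chews £9.07: over-the-counter medication → 0% + 0% city = 0% → £0.00
Unrounded tax sum = £16.6712 → £16.67

£16.67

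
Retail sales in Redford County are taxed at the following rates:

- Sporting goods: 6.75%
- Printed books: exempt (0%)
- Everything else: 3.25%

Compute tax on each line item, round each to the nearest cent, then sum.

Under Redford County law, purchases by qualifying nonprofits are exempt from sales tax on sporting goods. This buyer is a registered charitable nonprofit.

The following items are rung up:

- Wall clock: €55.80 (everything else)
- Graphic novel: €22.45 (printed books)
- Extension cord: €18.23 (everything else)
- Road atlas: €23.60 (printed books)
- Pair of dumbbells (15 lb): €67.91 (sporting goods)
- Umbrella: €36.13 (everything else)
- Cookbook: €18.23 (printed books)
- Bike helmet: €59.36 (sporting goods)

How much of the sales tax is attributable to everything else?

€3.57

Wall clock €55.80: everything else → 3.25% → €1.81
Extension cord €18.23: everything else → 3.25% → €0.59
Umbrella €36.13: everything else → 3.25% → €1.17
Tax on everything else = €1.81 + €0.59 + €1.17 = €3.57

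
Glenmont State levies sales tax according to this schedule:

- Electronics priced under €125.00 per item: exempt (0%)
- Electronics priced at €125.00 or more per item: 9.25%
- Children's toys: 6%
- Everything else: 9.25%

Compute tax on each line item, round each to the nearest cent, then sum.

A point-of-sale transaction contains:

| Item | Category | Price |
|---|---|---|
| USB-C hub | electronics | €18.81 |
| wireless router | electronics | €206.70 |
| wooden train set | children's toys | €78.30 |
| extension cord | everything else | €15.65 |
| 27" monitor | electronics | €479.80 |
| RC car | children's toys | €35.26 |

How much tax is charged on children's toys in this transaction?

Wooden train set €78.30: children's toys → 6% → €4.70
RC car €35.26: children's toys → 6% → €2.12
Tax on children's toys = €4.70 + €2.12 = €6.82

€6.82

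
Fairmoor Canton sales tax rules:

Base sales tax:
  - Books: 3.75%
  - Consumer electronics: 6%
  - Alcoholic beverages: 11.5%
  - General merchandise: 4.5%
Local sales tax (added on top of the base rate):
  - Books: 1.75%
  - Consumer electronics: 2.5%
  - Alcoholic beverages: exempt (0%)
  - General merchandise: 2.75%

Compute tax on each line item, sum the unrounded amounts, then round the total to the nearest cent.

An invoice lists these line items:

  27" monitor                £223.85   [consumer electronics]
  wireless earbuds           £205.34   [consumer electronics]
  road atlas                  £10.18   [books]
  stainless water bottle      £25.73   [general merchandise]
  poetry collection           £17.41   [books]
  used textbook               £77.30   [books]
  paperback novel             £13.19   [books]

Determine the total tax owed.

27" monitor £223.85: consumer electronics → 6% + 2.5% local = 8.5% → £19.02725
Wireless earbuds £205.34: consumer electronics → 6% + 2.5% local = 8.5% → £17.4539
Road atlas £10.18: books → 3.75% + 1.75% local = 5.5% → £0.5599
Stainless water bottle £25.73: general merchandise → 4.5% + 2.75% local = 7.25% → £1.865425
Poetry collection £17.41: books → 3.75% + 1.75% local = 5.5% → £0.95755
Used textbook £77.30: books → 3.75% + 1.75% local = 5.5% → £4.2515
Paperback novel £13.19: books → 3.75% + 1.75% local = 5.5% → £0.72545
Unrounded tax sum = £44.840975 → £44.84

£44.84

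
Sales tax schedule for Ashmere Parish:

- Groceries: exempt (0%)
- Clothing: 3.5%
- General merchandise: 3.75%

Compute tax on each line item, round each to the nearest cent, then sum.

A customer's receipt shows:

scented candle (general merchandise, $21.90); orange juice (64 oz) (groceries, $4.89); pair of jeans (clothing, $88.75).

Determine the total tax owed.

$3.93

Scented candle $21.90: general merchandise → 3.75% → $0.82
Orange juice (64 oz) $4.89: groceries → 0% → $0.00
Pair of jeans $88.75: clothing → 3.5% → $3.11
Total tax = $0.82 + $3.11 = $3.93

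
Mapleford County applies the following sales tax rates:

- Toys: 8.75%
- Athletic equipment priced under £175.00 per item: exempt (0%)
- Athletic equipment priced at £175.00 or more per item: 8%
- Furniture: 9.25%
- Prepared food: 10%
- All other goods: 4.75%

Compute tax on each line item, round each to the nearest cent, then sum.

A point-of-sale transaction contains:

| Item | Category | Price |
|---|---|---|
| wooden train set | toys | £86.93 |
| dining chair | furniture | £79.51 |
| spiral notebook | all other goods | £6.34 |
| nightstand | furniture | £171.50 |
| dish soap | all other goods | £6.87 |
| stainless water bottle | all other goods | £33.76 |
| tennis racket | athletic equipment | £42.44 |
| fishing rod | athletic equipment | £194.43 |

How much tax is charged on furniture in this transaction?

Dining chair £79.51: furniture → 9.25% → £7.35
Nightstand £171.50: furniture → 9.25% → £15.86
Tax on furniture = £7.35 + £15.86 = £23.21

£23.21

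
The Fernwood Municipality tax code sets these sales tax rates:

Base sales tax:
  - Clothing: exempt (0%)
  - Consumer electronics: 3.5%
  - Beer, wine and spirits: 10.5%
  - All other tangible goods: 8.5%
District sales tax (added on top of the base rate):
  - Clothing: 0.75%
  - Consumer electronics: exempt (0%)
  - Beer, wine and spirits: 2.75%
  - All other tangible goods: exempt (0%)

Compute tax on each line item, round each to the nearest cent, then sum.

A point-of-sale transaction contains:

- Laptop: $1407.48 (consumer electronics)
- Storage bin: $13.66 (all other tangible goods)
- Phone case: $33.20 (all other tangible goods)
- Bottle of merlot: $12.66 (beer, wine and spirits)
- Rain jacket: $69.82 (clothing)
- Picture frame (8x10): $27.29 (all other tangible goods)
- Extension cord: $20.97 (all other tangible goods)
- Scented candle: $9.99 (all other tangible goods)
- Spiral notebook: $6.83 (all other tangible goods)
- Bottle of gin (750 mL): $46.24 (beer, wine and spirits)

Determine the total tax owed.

$67.10

Laptop $1407.48: consumer electronics → 3.5% + 0% district = 3.5% → $49.26
Storage bin $13.66: all other tangible goods → 8.5% + 0% district = 8.5% → $1.16
Phone case $33.20: all other tangible goods → 8.5% + 0% district = 8.5% → $2.82
Bottle of merlot $12.66: beer, wine and spirits → 10.5% + 2.75% district = 13.25% → $1.68
Rain jacket $69.82: clothing → 0% + 0.75% district = 0.75% → $0.52
Picture frame (8x10) $27.29: all other tangible goods → 8.5% + 0% district = 8.5% → $2.32
Extension cord $20.97: all other tangible goods → 8.5% + 0% district = 8.5% → $1.78
Scented candle $9.99: all other tangible goods → 8.5% + 0% district = 8.5% → $0.85
Spiral notebook $6.83: all other tangible goods → 8.5% + 0% district = 8.5% → $0.58
Bottle of gin (750 mL) $46.24: beer, wine and spirits → 10.5% + 2.75% district = 13.25% → $6.13
Total tax = $49.26 + $1.16 + $2.82 + $1.68 + $0.52 + $2.32 + $1.78 + $0.85 + $0.58 + $6.13 = $67.10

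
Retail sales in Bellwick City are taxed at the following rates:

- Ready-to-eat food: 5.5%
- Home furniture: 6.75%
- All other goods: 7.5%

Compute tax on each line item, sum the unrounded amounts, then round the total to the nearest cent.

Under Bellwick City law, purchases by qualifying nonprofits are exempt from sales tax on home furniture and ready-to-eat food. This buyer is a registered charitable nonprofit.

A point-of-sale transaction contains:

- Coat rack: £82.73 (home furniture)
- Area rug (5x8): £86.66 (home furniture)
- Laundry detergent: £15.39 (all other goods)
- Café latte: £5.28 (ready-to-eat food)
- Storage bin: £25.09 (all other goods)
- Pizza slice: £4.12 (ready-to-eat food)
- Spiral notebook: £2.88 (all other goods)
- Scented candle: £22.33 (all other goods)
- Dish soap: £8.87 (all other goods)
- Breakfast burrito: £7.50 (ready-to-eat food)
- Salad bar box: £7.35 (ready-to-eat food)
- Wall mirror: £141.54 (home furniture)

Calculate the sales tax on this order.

£5.59

Coat rack £82.73: home furniture, buyer-exempt → 0% → £0.00
Area rug (5x8) £86.66: home furniture, buyer-exempt → 0% → £0.00
Laundry detergent £15.39: all other goods → 7.5% → £1.15425
Café latte £5.28: ready-to-eat food, buyer-exempt → 0% → £0.00
Storage bin £25.09: all other goods → 7.5% → £1.88175
Pizza slice £4.12: ready-to-eat food, buyer-exempt → 0% → £0.00
Spiral notebook £2.88: all other goods → 7.5% → £0.216
Scented candle £22.33: all other goods → 7.5% → £1.67475
Dish soap £8.87: all other goods → 7.5% → £0.66525
Breakfast burrito £7.50: ready-to-eat food, buyer-exempt → 0% → £0.00
Salad bar box £7.35: ready-to-eat food, buyer-exempt → 0% → £0.00
Wall mirror £141.54: home furniture, buyer-exempt → 0% → £0.00
Unrounded tax sum = £5.592 → £5.59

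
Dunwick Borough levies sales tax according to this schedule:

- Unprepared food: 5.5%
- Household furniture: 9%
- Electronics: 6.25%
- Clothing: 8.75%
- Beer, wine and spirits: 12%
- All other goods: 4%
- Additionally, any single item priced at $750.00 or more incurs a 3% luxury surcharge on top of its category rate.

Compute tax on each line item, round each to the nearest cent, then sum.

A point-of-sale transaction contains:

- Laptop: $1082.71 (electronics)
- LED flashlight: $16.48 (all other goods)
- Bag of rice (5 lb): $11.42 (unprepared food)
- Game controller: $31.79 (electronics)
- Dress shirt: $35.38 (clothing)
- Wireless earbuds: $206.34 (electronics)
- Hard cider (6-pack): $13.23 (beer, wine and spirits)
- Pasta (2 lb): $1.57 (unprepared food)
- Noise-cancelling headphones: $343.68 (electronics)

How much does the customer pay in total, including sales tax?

Laptop $1082.71: electronics → 6.25% + 3% surcharge = 9.25% → $100.15
LED flashlight $16.48: all other goods → 4% → $0.66
Bag of rice (5 lb) $11.42: unprepared food → 5.5% → $0.63
Game controller $31.79: electronics → 6.25% → $1.99
Dress shirt $35.38: clothing → 8.75% → $3.10
Wireless earbuds $206.34: electronics → 6.25% → $12.90
Hard cider (6-pack) $13.23: beer, wine and spirits → 12% → $1.59
Pasta (2 lb) $1.57: unprepared food → 5.5% → $0.09
Noise-cancelling headphones $343.68: electronics → 6.25% → $21.48
Subtotal = $1742.60; tax = $142.59; total due = $1885.19

$1885.19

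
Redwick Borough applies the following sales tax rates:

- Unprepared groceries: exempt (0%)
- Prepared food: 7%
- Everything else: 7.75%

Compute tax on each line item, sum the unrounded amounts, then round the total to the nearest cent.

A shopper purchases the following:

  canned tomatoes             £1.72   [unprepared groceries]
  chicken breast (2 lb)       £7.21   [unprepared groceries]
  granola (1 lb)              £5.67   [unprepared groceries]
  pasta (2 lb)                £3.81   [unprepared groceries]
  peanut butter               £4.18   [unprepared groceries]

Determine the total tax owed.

Canned tomatoes £1.72: unprepared groceries → 0% → £0.00
Chicken breast (2 lb) £7.21: unprepared groceries → 0% → £0.00
Granola (1 lb) £5.67: unprepared groceries → 0% → £0.00
Pasta (2 lb) £3.81: unprepared groceries → 0% → £0.00
Peanut butter £4.18: unprepared groceries → 0% → £0.00
Unrounded tax sum = £0.00 → £0.00

£0.00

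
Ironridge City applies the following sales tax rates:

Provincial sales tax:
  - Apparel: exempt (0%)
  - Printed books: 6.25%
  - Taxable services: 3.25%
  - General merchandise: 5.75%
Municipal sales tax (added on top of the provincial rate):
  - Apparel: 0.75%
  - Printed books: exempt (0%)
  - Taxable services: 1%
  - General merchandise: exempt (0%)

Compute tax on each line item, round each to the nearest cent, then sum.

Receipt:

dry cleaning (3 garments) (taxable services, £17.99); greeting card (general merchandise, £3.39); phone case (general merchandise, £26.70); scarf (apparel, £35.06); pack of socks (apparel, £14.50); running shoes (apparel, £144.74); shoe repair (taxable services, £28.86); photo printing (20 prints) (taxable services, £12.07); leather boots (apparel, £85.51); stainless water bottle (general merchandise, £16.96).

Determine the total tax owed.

Dry cleaning (3 garments) £17.99: taxable services → 3.25% + 1% municipal = 4.25% → £0.76
Greeting card £3.39: general merchandise → 5.75% + 0% municipal = 5.75% → £0.19
Phone case £26.70: general merchandise → 5.75% + 0% municipal = 5.75% → £1.54
Scarf £35.06: apparel → 0% + 0.75% municipal = 0.75% → £0.26
Pack of socks £14.50: apparel → 0% + 0.75% municipal = 0.75% → £0.11
Running shoes £144.74: apparel → 0% + 0.75% municipal = 0.75% → £1.09
Shoe repair £28.86: taxable services → 3.25% + 1% municipal = 4.25% → £1.23
Photo printing (20 prints) £12.07: taxable services → 3.25% + 1% municipal = 4.25% → £0.51
Leather boots £85.51: apparel → 0% + 0.75% municipal = 0.75% → £0.64
Stainless water bottle £16.96: general merchandise → 5.75% + 0% municipal = 5.75% → £0.98
Total tax = £0.76 + £0.19 + £1.54 + £0.26 + £0.11 + £1.09 + £1.23 + £0.51 + £0.64 + £0.98 = £7.31

£7.31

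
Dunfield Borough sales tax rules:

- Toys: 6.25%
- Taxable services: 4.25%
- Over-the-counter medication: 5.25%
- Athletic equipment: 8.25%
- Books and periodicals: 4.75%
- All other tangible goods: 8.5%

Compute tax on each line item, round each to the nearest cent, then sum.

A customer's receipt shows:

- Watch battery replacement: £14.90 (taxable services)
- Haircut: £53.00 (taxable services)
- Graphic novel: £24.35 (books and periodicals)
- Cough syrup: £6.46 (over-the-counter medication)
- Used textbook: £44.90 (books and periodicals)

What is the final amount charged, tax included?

£150.12

Watch battery replacement £14.90: taxable services → 4.25% → £0.63
Haircut £53.00: taxable services → 4.25% → £2.25
Graphic novel £24.35: books and periodicals → 4.75% → £1.16
Cough syrup £6.46: over-the-counter medication → 5.25% → £0.34
Used textbook £44.90: books and periodicals → 4.75% → £2.13
Subtotal = £143.61; tax = £6.51; total due = £150.12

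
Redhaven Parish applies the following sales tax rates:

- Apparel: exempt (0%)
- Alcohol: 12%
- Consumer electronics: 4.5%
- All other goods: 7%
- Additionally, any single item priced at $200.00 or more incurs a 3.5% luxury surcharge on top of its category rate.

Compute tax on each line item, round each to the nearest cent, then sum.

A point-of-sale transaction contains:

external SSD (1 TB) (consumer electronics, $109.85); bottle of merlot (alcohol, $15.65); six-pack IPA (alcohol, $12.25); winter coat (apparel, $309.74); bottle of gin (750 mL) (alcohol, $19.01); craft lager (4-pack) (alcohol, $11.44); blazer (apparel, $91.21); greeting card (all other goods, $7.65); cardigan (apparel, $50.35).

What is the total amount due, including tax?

$650.47

External SSD (1 TB) $109.85: consumer electronics → 4.5% → $4.94
Bottle of merlot $15.65: alcohol → 12% → $1.88
Six-pack IPA $12.25: alcohol → 12% → $1.47
Winter coat $309.74: apparel → 0% + 3.5% surcharge = 3.5% → $10.84
Bottle of gin (750 mL) $19.01: alcohol → 12% → $2.28
Craft lager (4-pack) $11.44: alcohol → 12% → $1.37
Blazer $91.21: apparel → 0% → $0.00
Greeting card $7.65: all other goods → 7% → $0.54
Cardigan $50.35: apparel → 0% → $0.00
Subtotal = $627.15; tax = $23.32; total due = $650.47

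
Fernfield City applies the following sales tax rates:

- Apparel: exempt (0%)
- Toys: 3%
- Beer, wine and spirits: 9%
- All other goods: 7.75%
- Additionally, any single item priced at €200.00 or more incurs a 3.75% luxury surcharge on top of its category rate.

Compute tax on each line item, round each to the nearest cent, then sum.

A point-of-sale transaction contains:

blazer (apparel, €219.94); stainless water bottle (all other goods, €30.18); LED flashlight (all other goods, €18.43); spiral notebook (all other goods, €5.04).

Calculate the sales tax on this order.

€12.41

Blazer €219.94: apparel → 0% + 3.75% surcharge = 3.75% → €8.25
Stainless water bottle €30.18: all other goods → 7.75% → €2.34
LED flashlight €18.43: all other goods → 7.75% → €1.43
Spiral notebook €5.04: all other goods → 7.75% → €0.39
Total tax = €8.25 + €2.34 + €1.43 + €0.39 = €12.41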